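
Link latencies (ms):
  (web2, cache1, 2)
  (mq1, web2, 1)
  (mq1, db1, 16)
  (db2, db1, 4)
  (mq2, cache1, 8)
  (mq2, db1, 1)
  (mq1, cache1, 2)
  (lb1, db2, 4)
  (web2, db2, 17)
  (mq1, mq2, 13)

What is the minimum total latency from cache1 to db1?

9

Comparing a few candidate routes:
cache1 - web2 - mq1 - db1: 2 + 1 + 16 = 19
cache1 - web2 - mq1 - mq2 - db1: 2 + 1 + 13 + 1 = 17
cache1 - mq2 - db1: 8 + 1 = 9
cache1 - mq1 - db1: 2 + 16 = 18
cache1 - mq1 - mq2 - db1: 2 + 13 + 1 = 16
The minimum is 9 ms.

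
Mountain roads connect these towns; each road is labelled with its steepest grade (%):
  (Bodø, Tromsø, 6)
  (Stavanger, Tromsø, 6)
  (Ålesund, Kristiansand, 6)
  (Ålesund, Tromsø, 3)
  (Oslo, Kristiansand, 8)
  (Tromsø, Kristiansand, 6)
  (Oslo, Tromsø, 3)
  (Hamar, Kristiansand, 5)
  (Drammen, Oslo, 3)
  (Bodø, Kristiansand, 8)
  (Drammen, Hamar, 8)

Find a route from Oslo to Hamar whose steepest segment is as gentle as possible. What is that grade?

6

Comparing a few candidate routes:
Oslo→Tromsø→Kristiansand→Hamar: max(3, 6, 5) = 6
Oslo→Tromsø→Ålesund→Kristiansand→Hamar: max(3, 3, 6, 5) = 6
Oslo→Drammen→Hamar: max(3, 8) = 8
Oslo→Kristiansand→Hamar: max(8, 5) = 8
Smallest bottleneck: 6%.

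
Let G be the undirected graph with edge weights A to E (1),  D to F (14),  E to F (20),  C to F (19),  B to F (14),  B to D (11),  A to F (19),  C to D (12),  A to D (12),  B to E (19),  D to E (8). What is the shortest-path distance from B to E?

A few of the B→E routes:
B→D→E: 11 + 8 = 19
B→F→E: 14 + 20 = 34
B→D→A→E: 11 + 12 + 1 = 24
B→E: 19
Best route has total 19.

19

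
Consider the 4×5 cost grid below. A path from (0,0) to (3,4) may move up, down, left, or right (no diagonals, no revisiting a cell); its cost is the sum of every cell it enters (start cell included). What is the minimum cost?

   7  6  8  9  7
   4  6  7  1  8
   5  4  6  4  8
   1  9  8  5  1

35

Path r0c0→r1c0→r1c1→r1c2→r1c3→r2c3→r3c3→r3c4: 7 + 4 + 6 + 7 + 1 + 4 + 5 + 1 = 35.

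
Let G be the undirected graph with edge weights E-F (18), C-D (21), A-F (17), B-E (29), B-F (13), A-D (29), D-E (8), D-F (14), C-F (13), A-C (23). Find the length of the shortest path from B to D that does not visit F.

Routes from B to D avoiding F:
B→E→D: 29 + 8 = 37
Shortest: 37.

37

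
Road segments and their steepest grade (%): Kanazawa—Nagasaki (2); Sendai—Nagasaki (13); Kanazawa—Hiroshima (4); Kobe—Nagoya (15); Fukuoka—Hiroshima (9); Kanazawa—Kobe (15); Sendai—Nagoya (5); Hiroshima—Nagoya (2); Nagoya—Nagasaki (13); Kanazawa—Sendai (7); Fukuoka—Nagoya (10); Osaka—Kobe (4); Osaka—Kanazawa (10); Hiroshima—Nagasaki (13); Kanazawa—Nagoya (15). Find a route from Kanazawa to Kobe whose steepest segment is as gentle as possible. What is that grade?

Comparing a few candidate routes:
Kanazawa -> Nagasaki -> Hiroshima -> Nagoya -> Kobe: max(2, 13, 2, 15) = 15
Kanazawa -> Osaka -> Kobe: max(10, 4) = 10
Kanazawa -> Nagasaki -> Hiroshima -> Fukuoka -> Nagoya -> Kobe: max(2, 13, 9, 10, 15) = 15
The minimum achievable maximum is 10%.

10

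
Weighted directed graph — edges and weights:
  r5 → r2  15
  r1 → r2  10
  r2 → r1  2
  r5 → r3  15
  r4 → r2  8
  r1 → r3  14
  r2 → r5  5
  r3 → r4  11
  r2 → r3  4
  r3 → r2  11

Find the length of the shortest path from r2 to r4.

Paths from r2 to r4:
r2-r3-r4: 4 + 11 = 15
r2-r1-r3-r4: 2 + 14 + 11 = 27
r2-r5-r3-r4: 5 + 15 + 11 = 31
Best route has total 15.

15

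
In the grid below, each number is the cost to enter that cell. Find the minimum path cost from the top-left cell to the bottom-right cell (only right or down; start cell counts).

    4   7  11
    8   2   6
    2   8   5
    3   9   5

Cheapest: (0,0) (0,1) (1,1) (1,2) (2,2) (3,2)
  4 + 7 + 2 + 6 + 5 + 5 = 29

29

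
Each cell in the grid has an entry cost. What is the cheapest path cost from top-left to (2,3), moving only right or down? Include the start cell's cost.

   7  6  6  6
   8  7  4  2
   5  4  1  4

Path [0,0] → [0,1] → [0,2] → [1,2] → [2,2] → [2,3]: 7 + 6 + 6 + 4 + 1 + 4 = 28.
(Top row then right column would cost 31.)

28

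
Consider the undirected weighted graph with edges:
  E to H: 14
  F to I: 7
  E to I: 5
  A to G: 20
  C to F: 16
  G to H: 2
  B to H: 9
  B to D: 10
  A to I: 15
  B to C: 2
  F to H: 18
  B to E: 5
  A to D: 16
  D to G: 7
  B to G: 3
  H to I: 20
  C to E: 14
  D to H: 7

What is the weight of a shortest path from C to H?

7

Some routes from C to H:
C - B - D - H: 2 + 10 + 7 = 19
C - B - H: 2 + 9 = 11
C - B - G - H: 2 + 3 + 2 = 7
The minimum is 7.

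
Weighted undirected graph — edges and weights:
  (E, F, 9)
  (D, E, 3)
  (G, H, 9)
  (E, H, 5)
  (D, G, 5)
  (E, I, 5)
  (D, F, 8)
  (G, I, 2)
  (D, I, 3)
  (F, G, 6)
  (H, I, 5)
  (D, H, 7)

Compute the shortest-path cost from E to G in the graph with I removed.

Checking several routes:
E -> F -> G: 9 + 6 = 15
E -> D -> G: 3 + 5 = 8
E -> H -> D -> G: 5 + 7 + 5 = 17
E -> H -> G: 5 + 9 = 14
Best route has total 8.

8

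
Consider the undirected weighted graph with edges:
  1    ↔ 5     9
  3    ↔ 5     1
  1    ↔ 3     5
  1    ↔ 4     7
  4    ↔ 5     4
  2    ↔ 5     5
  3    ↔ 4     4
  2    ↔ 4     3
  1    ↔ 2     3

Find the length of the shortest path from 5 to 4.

4

Checking several routes:
5 → 2 → 4: 5 + 3 = 8
5 → 4: 4
5 → 3 → 4: 1 + 4 = 5
Best route has total 4.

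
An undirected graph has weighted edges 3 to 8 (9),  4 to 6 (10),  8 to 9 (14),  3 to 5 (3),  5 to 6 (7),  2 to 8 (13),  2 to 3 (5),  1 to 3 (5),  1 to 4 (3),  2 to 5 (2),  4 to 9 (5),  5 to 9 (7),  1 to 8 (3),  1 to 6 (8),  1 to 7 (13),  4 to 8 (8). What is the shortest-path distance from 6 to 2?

A few of the 6→2 routes:
6 - 5 - 2: 7 + 2 = 9
6 - 1 - 3 - 2: 8 + 5 + 5 = 18
6 - 1 - 3 - 5 - 2: 8 + 5 + 3 + 2 = 18
6 - 5 - 3 - 2: 7 + 3 + 5 = 15
6 - 4 - 1 - 3 - 5 - 2: 10 + 3 + 5 + 3 + 2 = 23
Best route has total 9.

9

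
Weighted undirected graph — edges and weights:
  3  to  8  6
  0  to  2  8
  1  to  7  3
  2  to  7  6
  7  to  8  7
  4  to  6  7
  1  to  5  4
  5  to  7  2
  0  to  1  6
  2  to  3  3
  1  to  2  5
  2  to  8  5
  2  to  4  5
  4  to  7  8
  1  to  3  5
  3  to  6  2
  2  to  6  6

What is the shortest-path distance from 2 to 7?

A few of the 2→7 routes:
2 - 7: 6
2 - 1 - 7: 5 + 3 = 8
2 - 3 - 1 - 7: 3 + 5 + 3 = 11
2 - 1 - 5 - 7: 5 + 4 + 2 = 11
The minimum is 6.

6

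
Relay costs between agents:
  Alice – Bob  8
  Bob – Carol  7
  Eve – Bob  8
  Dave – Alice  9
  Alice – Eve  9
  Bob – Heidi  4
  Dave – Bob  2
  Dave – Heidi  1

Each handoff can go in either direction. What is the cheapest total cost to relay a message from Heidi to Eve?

11

A few of the Heidi→Eve routes:
Heidi→Bob→Eve: 4 + 8 = 12
Heidi→Dave→Bob→Eve: 1 + 2 + 8 = 11
Heidi→Dave→Alice→Eve: 1 + 9 + 9 = 19
The minimum is 11.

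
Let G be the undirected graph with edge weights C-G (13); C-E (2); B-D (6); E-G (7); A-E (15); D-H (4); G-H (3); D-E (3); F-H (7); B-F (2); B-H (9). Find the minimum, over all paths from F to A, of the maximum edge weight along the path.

A few of the F→A routes:
F-B-H-G-E-A: max(2, 9, 3, 7, 15) = 15
F-B-D-H-G-C-E-A: max(2, 6, 4, 3, 13, 2, 15) = 15
F-B-H-G-C-E-A: max(2, 9, 3, 13, 2, 15) = 15
F-B-D-E-A: max(2, 6, 3, 15) = 15
F-B-D-H-G-E-A: max(2, 6, 4, 3, 7, 15) = 15
F-B-H-D-E-A: max(2, 9, 4, 3, 15) = 15
Smallest bottleneck: 15.

15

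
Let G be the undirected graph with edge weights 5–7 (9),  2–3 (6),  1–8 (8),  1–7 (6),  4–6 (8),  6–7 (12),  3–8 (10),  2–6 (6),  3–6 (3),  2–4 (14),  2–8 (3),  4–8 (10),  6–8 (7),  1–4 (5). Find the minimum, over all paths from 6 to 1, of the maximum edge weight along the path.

8

A few of the 6→1 routes:
6→3→2→8→1: max(3, 6, 3, 8) = 8
6→4→1: max(8, 5) = 8
6→8→1: max(7, 8) = 8
6→2→8→1: max(6, 3, 8) = 8
Best route has worst link 8.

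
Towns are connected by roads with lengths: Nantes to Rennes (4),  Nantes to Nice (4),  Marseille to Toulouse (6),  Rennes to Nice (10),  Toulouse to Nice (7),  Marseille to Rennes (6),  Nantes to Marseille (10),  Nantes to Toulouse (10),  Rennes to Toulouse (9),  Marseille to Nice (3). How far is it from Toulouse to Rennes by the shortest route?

9

Comparing a few candidate routes:
Toulouse-Rennes: 9
Toulouse-Nice-Nantes-Rennes: 7 + 4 + 4 = 15
Toulouse-Nice-Marseille-Rennes: 7 + 3 + 6 = 16
Toulouse-Marseille-Rennes: 6 + 6 = 12
Toulouse-Nantes-Rennes: 10 + 4 = 14
Shortest: 9.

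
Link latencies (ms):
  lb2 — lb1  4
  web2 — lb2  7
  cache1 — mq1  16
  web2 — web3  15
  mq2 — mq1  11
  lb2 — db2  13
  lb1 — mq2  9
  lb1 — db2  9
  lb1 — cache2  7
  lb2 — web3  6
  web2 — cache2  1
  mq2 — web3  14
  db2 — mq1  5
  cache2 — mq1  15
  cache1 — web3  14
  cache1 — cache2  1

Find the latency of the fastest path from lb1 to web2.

8

Some routes from lb1 to web2:
lb1→lb2→web2: 4 + 7 = 11
lb1→cache2→web2: 7 + 1 = 8
lb1→lb2→web3→cache1→cache2→web2: 4 + 6 + 14 + 1 + 1 = 26
lb1→lb2→web3→web2: 4 + 6 + 15 = 25
The minimum is 8 ms.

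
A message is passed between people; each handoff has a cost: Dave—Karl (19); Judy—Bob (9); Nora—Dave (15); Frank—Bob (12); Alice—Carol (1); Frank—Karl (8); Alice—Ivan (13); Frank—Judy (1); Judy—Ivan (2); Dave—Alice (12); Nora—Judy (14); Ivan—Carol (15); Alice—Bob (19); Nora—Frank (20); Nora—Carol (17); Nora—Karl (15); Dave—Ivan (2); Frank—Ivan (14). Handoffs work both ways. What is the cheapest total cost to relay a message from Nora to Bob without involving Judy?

32

Checking several routes:
Nora-Carol-Alice-Bob: 17 + 1 + 19 = 37
Nora-Frank-Bob: 20 + 12 = 32
Nora-Dave-Ivan-Frank-Bob: 15 + 2 + 14 + 12 = 43
Nora-Karl-Frank-Bob: 15 + 8 + 12 = 35
Shortest: 32.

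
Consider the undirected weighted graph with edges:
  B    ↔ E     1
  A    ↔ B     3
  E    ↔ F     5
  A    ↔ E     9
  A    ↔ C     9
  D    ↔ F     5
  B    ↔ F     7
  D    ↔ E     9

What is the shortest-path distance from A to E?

Paths from A to E:
A → E: 9
A → B → E: 3 + 1 = 4
A → B → F → D → E: 3 + 7 + 5 + 9 = 24
A → B → F → E: 3 + 7 + 5 = 15
The minimum is 4.

4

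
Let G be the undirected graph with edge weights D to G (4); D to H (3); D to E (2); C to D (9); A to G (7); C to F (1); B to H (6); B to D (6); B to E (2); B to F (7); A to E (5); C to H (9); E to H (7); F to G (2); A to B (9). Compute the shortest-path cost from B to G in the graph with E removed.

Some routes from B to G avoiding E:
B - H - D - G: 6 + 3 + 4 = 13
B - A - G: 9 + 7 = 16
B - D - G: 6 + 4 = 10
B - F - G: 7 + 2 = 9
The minimum is 9.

9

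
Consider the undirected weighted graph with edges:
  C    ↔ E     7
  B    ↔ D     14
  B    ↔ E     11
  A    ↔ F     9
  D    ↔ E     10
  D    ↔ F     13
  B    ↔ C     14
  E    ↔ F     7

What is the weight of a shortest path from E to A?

Paths from E to A:
E → C → B → D → F → A: 7 + 14 + 14 + 13 + 9 = 57
E → F → A: 7 + 9 = 16
E → B → D → F → A: 11 + 14 + 13 + 9 = 47
E → D → F → A: 10 + 13 + 9 = 32
Best route has total 16.

16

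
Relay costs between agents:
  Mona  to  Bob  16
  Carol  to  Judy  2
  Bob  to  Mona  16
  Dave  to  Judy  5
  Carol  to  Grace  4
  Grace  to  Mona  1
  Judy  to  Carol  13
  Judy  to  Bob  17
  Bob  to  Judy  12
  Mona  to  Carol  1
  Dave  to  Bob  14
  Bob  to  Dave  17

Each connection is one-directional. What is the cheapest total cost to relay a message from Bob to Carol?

17

Paths from Bob to Carol:
Bob - Dave - Judy - Carol: 17 + 5 + 13 = 35
Bob - Judy - Carol: 12 + 13 = 25
Bob - Mona - Carol: 16 + 1 = 17
Best route has total 17.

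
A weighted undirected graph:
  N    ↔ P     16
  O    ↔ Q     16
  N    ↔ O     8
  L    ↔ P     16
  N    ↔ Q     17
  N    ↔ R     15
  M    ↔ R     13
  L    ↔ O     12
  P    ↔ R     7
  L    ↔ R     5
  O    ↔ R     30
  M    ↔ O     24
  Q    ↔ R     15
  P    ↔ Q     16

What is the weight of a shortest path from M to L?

Checking several routes:
M → R → N → O → L: 13 + 15 + 8 + 12 = 48
M → O → L: 24 + 12 = 36
M → R → P → L: 13 + 7 + 16 = 36
M → R → L: 13 + 5 = 18
M → R → O → L: 13 + 30 + 12 = 55
M → O → N → R → L: 24 + 8 + 15 + 5 = 52
Best route has total 18.

18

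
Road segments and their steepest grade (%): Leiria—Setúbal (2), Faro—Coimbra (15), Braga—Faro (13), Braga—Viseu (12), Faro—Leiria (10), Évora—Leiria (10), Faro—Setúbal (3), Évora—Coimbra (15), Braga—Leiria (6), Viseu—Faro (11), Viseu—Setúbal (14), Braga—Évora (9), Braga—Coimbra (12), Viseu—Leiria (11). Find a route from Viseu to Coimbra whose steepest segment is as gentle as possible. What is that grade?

Checking several routes:
Viseu -> Faro -> Setúbal -> Leiria -> Évora -> Braga -> Coimbra: max(11, 3, 2, 10, 9, 12) = 12
Viseu -> Faro -> Leiria -> Braga -> Coimbra: max(11, 10, 6, 12) = 12
Viseu -> Braga -> Coimbra: max(12, 12) = 12
Viseu -> Faro -> Setúbal -> Leiria -> Braga -> Coimbra: max(11, 3, 2, 6, 12) = 12
Viseu -> Faro -> Leiria -> Évora -> Braga -> Coimbra: max(11, 10, 10, 9, 12) = 12
The minimum achievable maximum is 12%.

12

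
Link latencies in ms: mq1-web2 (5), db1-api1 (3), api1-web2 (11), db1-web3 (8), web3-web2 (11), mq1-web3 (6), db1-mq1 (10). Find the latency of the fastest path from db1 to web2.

Comparing a few candidate routes:
db1-web3-web2: 8 + 11 = 19
db1-api1-web2: 3 + 11 = 14
db1-mq1-web2: 10 + 5 = 15
The minimum is 14 ms.

14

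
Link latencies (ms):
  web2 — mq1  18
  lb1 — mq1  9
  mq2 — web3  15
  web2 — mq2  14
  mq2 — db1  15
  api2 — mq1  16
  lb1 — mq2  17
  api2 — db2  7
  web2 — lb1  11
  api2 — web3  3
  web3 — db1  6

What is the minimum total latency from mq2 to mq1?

26

Checking several routes:
mq2 → web2 → mq1: 14 + 18 = 32
mq2 → web2 → lb1 → mq1: 14 + 11 + 9 = 34
mq2 → lb1 → mq1: 17 + 9 = 26
Best route has total 26 ms.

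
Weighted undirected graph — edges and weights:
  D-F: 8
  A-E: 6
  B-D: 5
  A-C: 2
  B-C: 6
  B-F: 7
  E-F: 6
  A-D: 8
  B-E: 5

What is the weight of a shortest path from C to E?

Comparing a few candidate routes:
C→B→F→E: 6 + 7 + 6 = 19
C→A→E: 2 + 6 = 8
C→B→E: 6 + 5 = 11
C→A→D→B→E: 2 + 8 + 5 + 5 = 20
The minimum is 8.

8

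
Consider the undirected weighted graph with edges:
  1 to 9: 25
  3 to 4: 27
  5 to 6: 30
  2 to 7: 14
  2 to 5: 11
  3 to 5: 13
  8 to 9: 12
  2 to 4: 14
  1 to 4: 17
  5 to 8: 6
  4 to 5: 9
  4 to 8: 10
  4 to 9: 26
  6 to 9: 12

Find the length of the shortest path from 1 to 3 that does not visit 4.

Paths from 1 to 3 avoiding 4:
1 -> 9 -> 8 -> 5 -> 3: 25 + 12 + 6 + 13 = 56
1 -> 9 -> 6 -> 5 -> 3: 25 + 12 + 30 + 13 = 80
Best route has total 56.

56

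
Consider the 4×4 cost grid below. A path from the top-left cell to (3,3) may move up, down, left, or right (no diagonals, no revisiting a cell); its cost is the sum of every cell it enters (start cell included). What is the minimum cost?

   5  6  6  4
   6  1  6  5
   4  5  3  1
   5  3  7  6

27

Path [0,0]→[0,1]→[1,1]→[2,1]→[2,2]→[2,3]→[3,3]: 5 + 6 + 1 + 5 + 3 + 1 + 6 = 27.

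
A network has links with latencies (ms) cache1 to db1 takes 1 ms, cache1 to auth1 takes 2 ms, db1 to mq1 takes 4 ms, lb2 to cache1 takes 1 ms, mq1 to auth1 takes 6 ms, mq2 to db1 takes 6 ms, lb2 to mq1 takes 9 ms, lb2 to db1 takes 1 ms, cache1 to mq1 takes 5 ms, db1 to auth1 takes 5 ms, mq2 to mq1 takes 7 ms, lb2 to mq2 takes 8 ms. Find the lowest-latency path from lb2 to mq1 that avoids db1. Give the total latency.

6

Routes from lb2 to mq1 avoiding db1:
lb2 - mq1: 9
lb2 - mq2 - mq1: 8 + 7 = 15
lb2 - cache1 - mq1: 1 + 5 = 6
lb2 - cache1 - auth1 - mq1: 1 + 2 + 6 = 9
The minimum is 6 ms.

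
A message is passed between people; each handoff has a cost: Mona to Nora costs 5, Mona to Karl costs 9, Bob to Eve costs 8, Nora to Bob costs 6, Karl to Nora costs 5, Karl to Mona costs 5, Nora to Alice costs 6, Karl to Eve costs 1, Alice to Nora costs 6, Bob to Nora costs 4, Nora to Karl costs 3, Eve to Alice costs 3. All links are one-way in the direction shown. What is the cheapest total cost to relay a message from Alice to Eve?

Paths from Alice to Eve:
Alice-Nora-Karl-Eve: 6 + 3 + 1 = 10
Alice-Nora-Bob-Eve: 6 + 6 + 8 = 20
The minimum is 10.

10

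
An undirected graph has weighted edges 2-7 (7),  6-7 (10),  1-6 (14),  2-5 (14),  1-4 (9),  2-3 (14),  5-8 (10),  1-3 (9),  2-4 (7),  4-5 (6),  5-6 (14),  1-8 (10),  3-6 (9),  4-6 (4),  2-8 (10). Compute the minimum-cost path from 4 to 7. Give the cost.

14

Comparing a few candidate routes:
4 -> 5 -> 2 -> 7: 6 + 14 + 7 = 27
4 -> 6 -> 7: 4 + 10 = 14
4 -> 2 -> 7: 7 + 7 = 14
The minimum is 14.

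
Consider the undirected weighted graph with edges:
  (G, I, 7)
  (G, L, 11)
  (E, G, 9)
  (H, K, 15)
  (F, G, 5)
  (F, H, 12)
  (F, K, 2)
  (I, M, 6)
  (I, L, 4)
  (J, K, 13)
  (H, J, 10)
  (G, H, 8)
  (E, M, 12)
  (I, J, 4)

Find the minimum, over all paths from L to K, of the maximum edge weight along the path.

Some routes from L to K:
L→I→G→F→K: max(4, 7, 5, 2) = 7
L→I→J→H→G→F→K: max(4, 4, 10, 8, 5, 2) = 10
L→G→F→K: max(11, 5, 2) = 11
L→G→H→F→K: max(11, 8, 12, 2) = 12
Smallest bottleneck: 7.

7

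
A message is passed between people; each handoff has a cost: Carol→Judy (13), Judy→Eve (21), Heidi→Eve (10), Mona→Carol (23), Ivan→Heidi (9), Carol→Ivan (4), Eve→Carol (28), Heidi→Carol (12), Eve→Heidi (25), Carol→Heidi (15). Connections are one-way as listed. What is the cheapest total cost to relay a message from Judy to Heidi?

Paths from Judy to Heidi:
Judy - Eve - Carol - Ivan - Heidi: 21 + 28 + 4 + 9 = 62
Judy - Eve - Heidi: 21 + 25 = 46
Judy - Eve - Carol - Heidi: 21 + 28 + 15 = 64
The minimum is 46.

46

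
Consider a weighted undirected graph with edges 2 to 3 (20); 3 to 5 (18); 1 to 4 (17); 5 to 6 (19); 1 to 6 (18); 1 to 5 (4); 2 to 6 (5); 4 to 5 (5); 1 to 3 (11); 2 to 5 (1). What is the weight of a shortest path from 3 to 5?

15

Some routes from 3 to 5:
3 -> 5: 18
3 -> 2 -> 5: 20 + 1 = 21
3 -> 1 -> 4 -> 5: 11 + 17 + 5 = 33
3 -> 1 -> 5: 11 + 4 = 15
The minimum is 15.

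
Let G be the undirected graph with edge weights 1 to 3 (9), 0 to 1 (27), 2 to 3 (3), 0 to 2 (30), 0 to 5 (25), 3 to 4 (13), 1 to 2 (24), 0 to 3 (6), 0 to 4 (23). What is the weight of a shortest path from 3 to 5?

31

Checking several routes:
3 → 2 → 0 → 5: 3 + 30 + 25 = 58
3 → 0 → 5: 6 + 25 = 31
3 → 4 → 0 → 5: 13 + 23 + 25 = 61
3 → 1 → 0 → 5: 9 + 27 + 25 = 61
Shortest: 31.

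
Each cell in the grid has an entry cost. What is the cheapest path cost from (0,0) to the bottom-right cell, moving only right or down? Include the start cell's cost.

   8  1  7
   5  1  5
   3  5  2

17

Take r0c0 -> r0c1 -> r1c1 -> r1c2 -> r2c2 for a total of 8 + 1 + 1 + 5 + 2 = 17.
For comparison, the top-then-right route costs 23.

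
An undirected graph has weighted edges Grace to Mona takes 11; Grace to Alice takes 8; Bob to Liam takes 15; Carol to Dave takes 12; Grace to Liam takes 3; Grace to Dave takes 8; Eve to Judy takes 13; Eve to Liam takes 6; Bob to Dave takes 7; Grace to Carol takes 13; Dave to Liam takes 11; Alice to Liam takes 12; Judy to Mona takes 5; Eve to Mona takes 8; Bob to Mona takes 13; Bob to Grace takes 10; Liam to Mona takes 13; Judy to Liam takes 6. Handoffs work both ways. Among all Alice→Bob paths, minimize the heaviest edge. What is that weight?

8

Comparing a few candidate routes:
Alice→Grace→Mona→Eve→Liam→Dave→Bob: max(8, 11, 8, 6, 11, 7) = 11
Alice→Grace→Bob: max(8, 10) = 10
Alice→Grace→Dave→Bob: max(8, 8, 7) = 8
Alice→Grace→Liam→Dave→Bob: max(8, 3, 11, 7) = 11
Alice→Grace→Mona→Judy→Liam→Dave→Bob: max(8, 11, 5, 6, 11, 7) = 11
Smallest bottleneck: 8.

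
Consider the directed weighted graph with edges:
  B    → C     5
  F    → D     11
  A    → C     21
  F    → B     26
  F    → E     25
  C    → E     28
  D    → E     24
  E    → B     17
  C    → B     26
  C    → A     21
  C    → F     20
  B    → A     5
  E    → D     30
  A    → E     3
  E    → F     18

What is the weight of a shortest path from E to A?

22

Some routes from E to A:
E→F→B→A: 18 + 26 + 5 = 49
E→B→C→A: 17 + 5 + 21 = 43
E→B→A: 17 + 5 = 22
Shortest: 22.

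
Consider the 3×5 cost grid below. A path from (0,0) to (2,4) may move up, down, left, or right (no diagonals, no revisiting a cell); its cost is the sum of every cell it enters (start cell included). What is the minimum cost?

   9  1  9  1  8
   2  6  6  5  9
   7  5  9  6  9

40

Cheapest: r0c0→r0c1→r0c2→r0c3→r1c3→r2c3→r2c4
  9 + 1 + 9 + 1 + 5 + 6 + 9 = 40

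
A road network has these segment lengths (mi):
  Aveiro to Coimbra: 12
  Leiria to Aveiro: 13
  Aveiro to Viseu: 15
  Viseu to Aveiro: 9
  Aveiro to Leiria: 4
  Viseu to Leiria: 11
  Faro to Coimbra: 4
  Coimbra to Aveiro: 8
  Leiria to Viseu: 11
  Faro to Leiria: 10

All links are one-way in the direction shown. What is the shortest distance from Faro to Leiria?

10

Routes from Faro to Leiria:
Faro→Coimbra→Aveiro→Leiria: 4 + 8 + 4 = 16
Faro→Coimbra→Aveiro→Viseu→Leiria: 4 + 8 + 15 + 11 = 38
Faro→Leiria: 10
Shortest: 10 mi.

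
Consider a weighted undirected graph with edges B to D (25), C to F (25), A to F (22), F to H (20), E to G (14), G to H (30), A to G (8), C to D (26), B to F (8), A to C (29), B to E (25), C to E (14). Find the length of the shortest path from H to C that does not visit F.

Paths from H to C avoiding F:
H-G-E-C: 30 + 14 + 14 = 58
H-G-A-C: 30 + 8 + 29 = 67
H-G-E-B-D-C: 30 + 14 + 25 + 25 + 26 = 120
Shortest: 58.

58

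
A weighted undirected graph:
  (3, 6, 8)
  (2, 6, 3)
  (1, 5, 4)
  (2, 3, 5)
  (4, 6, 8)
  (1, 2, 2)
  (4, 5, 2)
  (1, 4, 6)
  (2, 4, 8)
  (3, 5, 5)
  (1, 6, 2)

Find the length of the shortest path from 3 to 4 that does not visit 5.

Comparing a few candidate routes:
3-2-6-1-4: 5 + 3 + 2 + 6 = 16
3-2-1-4: 5 + 2 + 6 = 13
3-2-4: 5 + 8 = 13
Shortest: 13.

13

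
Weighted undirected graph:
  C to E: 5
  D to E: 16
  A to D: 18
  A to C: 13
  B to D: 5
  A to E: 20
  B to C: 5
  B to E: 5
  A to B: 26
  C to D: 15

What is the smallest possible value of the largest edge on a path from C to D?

Some routes from C to D:
C → B → D: max(5, 5) = 5
C → E → D: max(5, 16) = 16
C → D: max(15) = 15
C → E → B → D: max(5, 5, 5) = 5
C → B → E → D: max(5, 5, 16) = 16
Best route has worst link 5.

5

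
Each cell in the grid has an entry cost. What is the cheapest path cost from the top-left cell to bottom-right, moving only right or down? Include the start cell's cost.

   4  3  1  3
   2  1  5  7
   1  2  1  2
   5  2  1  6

17

Best path: r0c0 r1c0 r1c1 r2c1 r2c2 r3c2 r3c3
Cost: 4 + 2 + 1 + 2 + 1 + 1 + 6 = 17
For comparison, the top-then-right route costs 26.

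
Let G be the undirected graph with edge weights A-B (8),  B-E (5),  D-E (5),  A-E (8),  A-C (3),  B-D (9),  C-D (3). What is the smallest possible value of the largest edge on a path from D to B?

5

Candidate routes:
D - E - B: max(5, 5) = 5
D - E - A - B: max(5, 8, 8) = 8
D - C - A - B: max(3, 3, 8) = 8
D - B: max(9) = 9
D - C - A - E - B: max(3, 3, 8, 5) = 8
Best route has worst link 5.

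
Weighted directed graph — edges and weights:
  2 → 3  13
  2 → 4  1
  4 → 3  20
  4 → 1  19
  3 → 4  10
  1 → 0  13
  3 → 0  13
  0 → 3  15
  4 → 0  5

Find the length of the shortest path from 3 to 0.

Paths from 3 to 0:
3 → 4 → 1 → 0: 10 + 19 + 13 = 42
3 → 0: 13
3 → 4 → 0: 10 + 5 = 15
Best route has total 13.

13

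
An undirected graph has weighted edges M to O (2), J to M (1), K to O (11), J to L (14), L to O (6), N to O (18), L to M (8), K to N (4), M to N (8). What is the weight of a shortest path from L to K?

17

Comparing a few candidate routes:
L-M-O-K: 8 + 2 + 11 = 21
L-O-K: 6 + 11 = 17
L-O-M-N-K: 6 + 2 + 8 + 4 = 20
L-M-N-K: 8 + 8 + 4 = 20
The minimum is 17.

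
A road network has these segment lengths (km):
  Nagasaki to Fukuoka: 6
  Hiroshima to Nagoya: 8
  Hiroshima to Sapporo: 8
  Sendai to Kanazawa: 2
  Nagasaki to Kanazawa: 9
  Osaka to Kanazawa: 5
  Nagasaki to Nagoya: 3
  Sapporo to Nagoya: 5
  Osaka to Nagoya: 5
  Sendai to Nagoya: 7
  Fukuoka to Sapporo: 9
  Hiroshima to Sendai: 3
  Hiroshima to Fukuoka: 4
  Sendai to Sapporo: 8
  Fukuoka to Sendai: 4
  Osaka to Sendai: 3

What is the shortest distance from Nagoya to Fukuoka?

Some routes from Nagoya to Fukuoka:
Nagoya → Hiroshima → Fukuoka: 8 + 4 = 12
Nagoya → Nagasaki → Fukuoka: 3 + 6 = 9
Nagoya → Sendai → Fukuoka: 7 + 4 = 11
Nagoya → Osaka → Sendai → Fukuoka: 5 + 3 + 4 = 12
Best route has total 9 km.

9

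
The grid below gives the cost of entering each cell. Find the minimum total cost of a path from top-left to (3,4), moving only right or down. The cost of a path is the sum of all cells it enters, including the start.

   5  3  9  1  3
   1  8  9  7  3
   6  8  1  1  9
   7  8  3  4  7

33

Best path: r0c0 r1c0 r2c0 r2c1 r2c2 r2c3 r3c3 r3c4
Cost: 5 + 1 + 6 + 8 + 1 + 1 + 4 + 7 = 33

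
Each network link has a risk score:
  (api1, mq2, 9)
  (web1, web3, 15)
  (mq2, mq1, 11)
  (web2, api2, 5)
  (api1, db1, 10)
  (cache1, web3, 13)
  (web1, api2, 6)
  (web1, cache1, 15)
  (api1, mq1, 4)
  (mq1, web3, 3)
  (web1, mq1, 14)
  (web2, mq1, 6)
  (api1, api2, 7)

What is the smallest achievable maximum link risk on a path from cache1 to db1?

Comparing a few candidate routes:
cache1 → web3 → web1 → api2 → web2 → mq1 → mq2 → api1 → db1: max(13, 15, 6, 5, 6, 11, 9, 10) = 15
cache1 → web3 → mq1 → mq2 → api1 → db1: max(13, 3, 11, 9, 10) = 13
cache1 → web3 → web1 → api2 → web2 → mq1 → api1 → db1: max(13, 15, 6, 5, 6, 4, 10) = 15
cache1 → web3 → mq1 → web2 → api2 → api1 → db1: max(13, 3, 6, 5, 7, 10) = 13
cache1 → web3 → mq1 → api1 → db1: max(13, 3, 4, 10) = 13
cache1 → web3 → mq1 → web1 → api2 → api1 → db1: max(13, 3, 14, 6, 7, 10) = 14
Smallest bottleneck: 13.

13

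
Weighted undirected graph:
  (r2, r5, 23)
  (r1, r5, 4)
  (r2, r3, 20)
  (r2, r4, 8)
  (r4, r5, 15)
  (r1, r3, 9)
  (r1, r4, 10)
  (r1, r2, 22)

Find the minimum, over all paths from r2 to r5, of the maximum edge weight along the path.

A few of the r2→r5 routes:
r2-r3-r1-r4-r5: max(20, 9, 10, 15) = 20
r2-r4-r5: max(8, 15) = 15
r2-r4-r1-r5: max(8, 10, 4) = 10
The minimum achievable maximum is 10.

10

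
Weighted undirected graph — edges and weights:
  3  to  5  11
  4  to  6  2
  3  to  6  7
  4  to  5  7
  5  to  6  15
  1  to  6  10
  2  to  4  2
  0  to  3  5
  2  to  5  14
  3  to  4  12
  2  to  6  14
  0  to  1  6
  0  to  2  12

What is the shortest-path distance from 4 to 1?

12

Checking several routes:
4 - 2 - 6 - 1: 2 + 14 + 10 = 26
4 - 3 - 0 - 1: 12 + 5 + 6 = 23
4 - 6 - 3 - 0 - 1: 2 + 7 + 5 + 6 = 20
4 - 6 - 1: 2 + 10 = 12
4 - 2 - 0 - 1: 2 + 12 + 6 = 20
Best route has total 12.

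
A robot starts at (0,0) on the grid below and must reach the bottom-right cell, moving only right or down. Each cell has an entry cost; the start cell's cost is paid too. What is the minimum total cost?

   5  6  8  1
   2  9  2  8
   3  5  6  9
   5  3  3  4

25

Path (0,0) → (1,0) → (2,0) → (2,1) → (3,1) → (3,2) → (3,3): 5 + 2 + 3 + 5 + 3 + 3 + 4 = 25.
(Top row then right column would cost 41.)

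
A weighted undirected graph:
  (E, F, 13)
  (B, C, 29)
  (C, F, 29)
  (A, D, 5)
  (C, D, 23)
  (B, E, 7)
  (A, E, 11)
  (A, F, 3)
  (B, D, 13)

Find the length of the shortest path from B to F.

Checking several routes:
B→D→A→E→F: 13 + 5 + 11 + 13 = 42
B→E→F: 7 + 13 = 20
B→D→A→F: 13 + 5 + 3 = 21
B→E→A→F: 7 + 11 + 3 = 21
B→C→F: 29 + 29 = 58
B→C→D→A→F: 29 + 23 + 5 + 3 = 60
Best route has total 20.

20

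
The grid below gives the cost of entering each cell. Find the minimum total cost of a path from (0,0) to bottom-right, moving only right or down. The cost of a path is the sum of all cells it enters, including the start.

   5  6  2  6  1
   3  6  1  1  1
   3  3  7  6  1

17

One optimal route is (0,0) -> (0,1) -> (0,2) -> (1,2) -> (1,3) -> (1,4) -> (2,4).
Its cost is 5 + 6 + 2 + 1 + 1 + 1 + 1 = 17.
(Top row then right column would cost 22.)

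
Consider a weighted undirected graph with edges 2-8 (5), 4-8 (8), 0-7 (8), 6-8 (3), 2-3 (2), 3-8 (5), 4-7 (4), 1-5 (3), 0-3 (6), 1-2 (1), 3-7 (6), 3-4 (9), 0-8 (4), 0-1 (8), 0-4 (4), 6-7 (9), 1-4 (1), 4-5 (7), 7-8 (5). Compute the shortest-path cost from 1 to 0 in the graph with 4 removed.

A few of the 1→0 routes:
1 - 2 - 3 - 0: 1 + 2 + 6 = 9
1 - 2 - 8 - 0: 1 + 5 + 4 = 10
1 - 2 - 3 - 8 - 0: 1 + 2 + 5 + 4 = 12
1 - 0: 8
Shortest: 8.

8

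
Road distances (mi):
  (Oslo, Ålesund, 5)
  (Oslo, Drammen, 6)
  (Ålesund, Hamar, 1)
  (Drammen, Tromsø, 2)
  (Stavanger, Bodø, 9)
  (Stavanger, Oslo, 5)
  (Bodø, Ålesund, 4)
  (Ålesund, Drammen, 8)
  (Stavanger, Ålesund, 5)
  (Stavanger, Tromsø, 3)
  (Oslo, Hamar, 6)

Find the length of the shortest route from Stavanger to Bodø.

Checking several routes:
Stavanger - Tromsø - Drammen - Ålesund - Bodø: 3 + 2 + 8 + 4 = 17
Stavanger - Bodø: 9
Stavanger - Tromsø - Drammen - Oslo - Ålesund - Bodø: 3 + 2 + 6 + 5 + 4 = 20
Stavanger - Oslo - Ålesund - Bodø: 5 + 5 + 4 = 14
Stavanger - Ålesund - Bodø: 5 + 4 = 9
Stavanger - Oslo - Hamar - Ålesund - Bodø: 5 + 6 + 1 + 4 = 16
Best route has total 9 mi.

9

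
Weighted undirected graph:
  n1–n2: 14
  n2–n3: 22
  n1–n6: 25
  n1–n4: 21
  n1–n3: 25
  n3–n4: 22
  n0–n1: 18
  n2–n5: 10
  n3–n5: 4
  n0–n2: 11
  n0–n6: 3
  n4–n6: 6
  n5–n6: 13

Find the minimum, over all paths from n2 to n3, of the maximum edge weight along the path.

10

Comparing a few candidate routes:
n2-n1-n0-n6-n5-n3: max(14, 18, 3, 13, 4) = 18
n2-n5-n3: max(10, 4) = 10
n2-n0-n6-n5-n3: max(11, 3, 13, 4) = 13
The minimum achievable maximum is 10.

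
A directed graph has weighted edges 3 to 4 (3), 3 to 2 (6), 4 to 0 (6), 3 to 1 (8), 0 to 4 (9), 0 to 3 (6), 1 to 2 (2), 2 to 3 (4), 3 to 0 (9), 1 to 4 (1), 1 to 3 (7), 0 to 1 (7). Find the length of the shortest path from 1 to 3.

Candidate routes:
1 -> 2 -> 3: 2 + 4 = 6
1 -> 4 -> 0 -> 3: 1 + 6 + 6 = 13
1 -> 3: 7
Shortest: 6.

6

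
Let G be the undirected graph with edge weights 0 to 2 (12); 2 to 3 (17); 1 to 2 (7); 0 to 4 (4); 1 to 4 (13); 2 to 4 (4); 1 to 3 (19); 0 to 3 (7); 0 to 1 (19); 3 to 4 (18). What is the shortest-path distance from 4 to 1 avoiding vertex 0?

Routes from 4 to 1 avoiding 0:
4 -> 3 -> 2 -> 1: 18 + 17 + 7 = 42
4 -> 1: 13
4 -> 2 -> 1: 4 + 7 = 11
4 -> 2 -> 3 -> 1: 4 + 17 + 19 = 40
4 -> 3 -> 1: 18 + 19 = 37
Shortest: 11.

11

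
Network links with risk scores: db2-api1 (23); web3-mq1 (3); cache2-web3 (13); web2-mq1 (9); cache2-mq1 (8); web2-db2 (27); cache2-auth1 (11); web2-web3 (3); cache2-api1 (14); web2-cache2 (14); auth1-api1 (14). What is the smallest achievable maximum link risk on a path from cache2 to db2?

Comparing a few candidate routes:
cache2-api1-db2: max(14, 23) = 23
cache2-auth1-api1-db2: max(11, 14, 23) = 23
cache2-web3-mq1-web2-db2: max(13, 3, 9, 27) = 27
cache2-web3-web2-db2: max(13, 3, 27) = 27
The minimum achievable maximum is 23.

23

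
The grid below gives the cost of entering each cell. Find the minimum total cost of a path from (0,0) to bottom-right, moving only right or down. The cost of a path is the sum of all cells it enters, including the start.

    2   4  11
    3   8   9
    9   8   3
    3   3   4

24

Take [0,0]→[1,0]→[2,0]→[3,0]→[3,1]→[3,2] for a total of 2 + 3 + 9 + 3 + 3 + 4 = 24.
For comparison, the top-then-right route costs 33.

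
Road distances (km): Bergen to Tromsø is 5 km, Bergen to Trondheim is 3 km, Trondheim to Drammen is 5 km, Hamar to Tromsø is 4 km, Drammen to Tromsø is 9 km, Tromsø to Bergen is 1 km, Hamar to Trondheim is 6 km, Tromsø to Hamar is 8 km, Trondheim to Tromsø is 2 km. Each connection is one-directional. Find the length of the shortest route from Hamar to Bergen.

Candidate routes:
Hamar -> Trondheim -> Drammen -> Tromsø -> Bergen: 6 + 5 + 9 + 1 = 21
Hamar -> Trondheim -> Tromsø -> Bergen: 6 + 2 + 1 = 9
Hamar -> Tromsø -> Bergen: 4 + 1 = 5
Shortest: 5 km.

5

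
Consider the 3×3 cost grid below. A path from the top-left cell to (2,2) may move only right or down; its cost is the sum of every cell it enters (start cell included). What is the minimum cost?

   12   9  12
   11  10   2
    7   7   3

36

One optimal route is (0,0) -> (0,1) -> (1,1) -> (1,2) -> (2,2).
Its cost is 12 + 9 + 10 + 2 + 3 = 36.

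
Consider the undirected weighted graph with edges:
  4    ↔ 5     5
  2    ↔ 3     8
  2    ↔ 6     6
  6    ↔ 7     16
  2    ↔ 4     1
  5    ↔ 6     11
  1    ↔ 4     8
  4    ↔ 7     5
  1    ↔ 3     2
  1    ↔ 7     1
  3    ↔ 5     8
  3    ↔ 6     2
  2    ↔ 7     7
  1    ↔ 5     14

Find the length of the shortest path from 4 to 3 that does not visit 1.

A few of the 4→3 routes:
4 - 5 - 6 - 3: 5 + 11 + 2 = 18
4 - 2 - 6 - 3: 1 + 6 + 2 = 9
4 - 5 - 3: 5 + 8 = 13
4 - 2 - 3: 1 + 8 = 9
The minimum is 9.

9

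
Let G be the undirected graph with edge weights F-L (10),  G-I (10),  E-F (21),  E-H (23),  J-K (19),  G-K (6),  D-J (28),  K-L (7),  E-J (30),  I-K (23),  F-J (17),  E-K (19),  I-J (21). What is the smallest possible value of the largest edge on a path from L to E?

Some routes from L to E:
L-K-E: max(7, 19) = 19
L-F-E: max(10, 21) = 21
L-F-J-I-G-K-E: max(10, 17, 21, 10, 6, 19) = 21
L-F-J-K-E: max(10, 17, 19, 19) = 19
The minimum achievable maximum is 19.

19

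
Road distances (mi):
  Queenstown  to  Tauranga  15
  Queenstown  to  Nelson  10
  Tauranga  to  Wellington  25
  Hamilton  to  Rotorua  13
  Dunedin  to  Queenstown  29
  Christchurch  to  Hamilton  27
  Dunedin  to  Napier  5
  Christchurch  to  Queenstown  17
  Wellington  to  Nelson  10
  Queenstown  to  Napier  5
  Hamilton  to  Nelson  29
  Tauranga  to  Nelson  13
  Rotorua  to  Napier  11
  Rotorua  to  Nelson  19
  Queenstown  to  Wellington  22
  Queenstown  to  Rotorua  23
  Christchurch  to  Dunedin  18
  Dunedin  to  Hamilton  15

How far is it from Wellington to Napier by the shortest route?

25

Comparing a few candidate routes:
Wellington - Nelson - Queenstown - Napier: 10 + 10 + 5 = 25
Wellington - Queenstown - Napier: 22 + 5 = 27
Wellington - Nelson - Rotorua - Napier: 10 + 19 + 11 = 40
The minimum is 25 mi.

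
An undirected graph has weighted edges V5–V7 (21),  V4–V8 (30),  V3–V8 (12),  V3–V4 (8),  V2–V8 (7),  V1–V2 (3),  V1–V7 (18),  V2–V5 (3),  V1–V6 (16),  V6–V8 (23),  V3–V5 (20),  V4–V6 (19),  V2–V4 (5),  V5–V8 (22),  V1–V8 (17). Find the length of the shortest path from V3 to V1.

A few of the V3→V1 routes:
V3 → V8 → V2 → V1: 12 + 7 + 3 = 22
V3 → V4 → V2 → V1: 8 + 5 + 3 = 16
V3 → V5 → V2 → V1: 20 + 3 + 3 = 26
Shortest: 16.

16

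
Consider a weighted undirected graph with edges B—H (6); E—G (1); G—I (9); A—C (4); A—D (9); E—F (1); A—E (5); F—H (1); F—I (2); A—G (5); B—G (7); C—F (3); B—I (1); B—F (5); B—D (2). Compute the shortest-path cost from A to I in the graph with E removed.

A few of the A→I routes:
A-G-B-I: 5 + 7 + 1 = 13
A-C-F-I: 4 + 3 + 2 = 9
A-D-B-I: 9 + 2 + 1 = 12
A-C-F-B-I: 4 + 3 + 5 + 1 = 13
Shortest: 9.

9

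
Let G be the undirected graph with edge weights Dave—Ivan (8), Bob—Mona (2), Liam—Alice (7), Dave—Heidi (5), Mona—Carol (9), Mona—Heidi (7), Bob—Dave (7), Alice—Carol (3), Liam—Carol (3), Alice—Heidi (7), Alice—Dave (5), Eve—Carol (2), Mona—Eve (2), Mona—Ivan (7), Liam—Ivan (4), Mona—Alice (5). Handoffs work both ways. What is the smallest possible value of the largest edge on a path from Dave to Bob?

Checking several routes:
Dave-Alice-Mona-Bob: max(5, 5, 2) = 5
Dave-Alice-Carol-Eve-Mona-Bob: max(5, 3, 2, 2, 2) = 5
Dave-Alice-Liam-Ivan-Mona-Bob: max(5, 7, 4, 7, 2) = 7
The minimum achievable maximum is 5.

5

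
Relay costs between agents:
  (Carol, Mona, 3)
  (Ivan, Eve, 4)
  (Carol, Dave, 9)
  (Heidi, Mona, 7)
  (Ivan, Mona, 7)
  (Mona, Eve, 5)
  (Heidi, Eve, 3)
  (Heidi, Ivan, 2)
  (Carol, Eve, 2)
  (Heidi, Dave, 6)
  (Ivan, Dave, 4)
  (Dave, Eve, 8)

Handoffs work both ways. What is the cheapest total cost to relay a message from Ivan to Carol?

Comparing a few candidate routes:
Ivan→Heidi→Eve→Carol: 2 + 3 + 2 = 7
Ivan→Eve→Carol: 4 + 2 = 6
Ivan→Mona→Carol: 7 + 3 = 10
Best route has total 6.

6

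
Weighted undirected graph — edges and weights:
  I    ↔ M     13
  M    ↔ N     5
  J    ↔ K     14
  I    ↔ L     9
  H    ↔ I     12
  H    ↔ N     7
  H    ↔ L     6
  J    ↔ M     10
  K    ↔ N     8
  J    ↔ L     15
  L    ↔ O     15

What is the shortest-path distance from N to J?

15

A few of the N→J routes:
N-K-J: 8 + 14 = 22
N-H-L-J: 7 + 6 + 15 = 28
N-M-J: 5 + 10 = 15
Shortest: 15.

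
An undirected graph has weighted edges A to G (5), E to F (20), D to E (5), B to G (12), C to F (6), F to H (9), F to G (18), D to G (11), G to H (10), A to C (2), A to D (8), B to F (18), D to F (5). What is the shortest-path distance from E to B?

28

Some routes from E to B:
E-D-F-B: 5 + 5 + 18 = 28
E-D-F-C-A-G-B: 5 + 5 + 6 + 2 + 5 + 12 = 35
E-D-G-B: 5 + 11 + 12 = 28
E-D-A-G-B: 5 + 8 + 5 + 12 = 30
E-F-B: 20 + 18 = 38
Shortest: 28.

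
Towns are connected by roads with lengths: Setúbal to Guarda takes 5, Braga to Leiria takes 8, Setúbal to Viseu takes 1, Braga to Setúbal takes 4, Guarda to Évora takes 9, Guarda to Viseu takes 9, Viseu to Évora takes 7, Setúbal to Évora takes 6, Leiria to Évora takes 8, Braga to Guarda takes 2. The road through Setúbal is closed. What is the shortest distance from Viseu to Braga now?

11

Candidate routes:
Viseu -> Guarda -> Braga: 9 + 2 = 11
Viseu -> Guarda -> Évora -> Leiria -> Braga: 9 + 9 + 8 + 8 = 34
Viseu -> Évora -> Guarda -> Braga: 7 + 9 + 2 = 18
Viseu -> Évora -> Leiria -> Braga: 7 + 8 + 8 = 23
The minimum is 11.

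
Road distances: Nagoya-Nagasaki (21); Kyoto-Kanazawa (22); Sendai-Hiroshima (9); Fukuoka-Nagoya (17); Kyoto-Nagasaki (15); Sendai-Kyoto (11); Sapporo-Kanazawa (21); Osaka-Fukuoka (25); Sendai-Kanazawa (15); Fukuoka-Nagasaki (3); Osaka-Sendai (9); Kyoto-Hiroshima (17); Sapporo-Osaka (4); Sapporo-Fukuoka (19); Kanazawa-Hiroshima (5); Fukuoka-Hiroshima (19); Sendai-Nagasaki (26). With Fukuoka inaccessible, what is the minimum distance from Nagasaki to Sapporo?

A few of the Nagasaki→Sapporo routes:
Nagasaki-Sendai-Hiroshima-Kanazawa-Sapporo: 26 + 9 + 5 + 21 = 61
Nagasaki-Kyoto-Hiroshima-Kanazawa-Sapporo: 15 + 17 + 5 + 21 = 58
Nagasaki-Kyoto-Hiroshima-Sendai-Osaka-Sapporo: 15 + 17 + 9 + 9 + 4 = 54
Nagasaki-Kyoto-Sendai-Osaka-Sapporo: 15 + 11 + 9 + 4 = 39
Nagasaki-Sendai-Osaka-Sapporo: 26 + 9 + 4 = 39
Nagasaki-Kyoto-Kanazawa-Sapporo: 15 + 22 + 21 = 58
Best route has total 39.

39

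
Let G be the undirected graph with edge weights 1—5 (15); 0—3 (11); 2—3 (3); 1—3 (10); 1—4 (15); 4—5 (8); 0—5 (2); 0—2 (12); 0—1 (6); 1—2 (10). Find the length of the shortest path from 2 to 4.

22

Checking several routes:
2 → 3 → 0 → 5 → 4: 3 + 11 + 2 + 8 = 24
2 → 0 → 5 → 4: 12 + 2 + 8 = 22
2 → 1 → 4: 10 + 15 = 25
Shortest: 22.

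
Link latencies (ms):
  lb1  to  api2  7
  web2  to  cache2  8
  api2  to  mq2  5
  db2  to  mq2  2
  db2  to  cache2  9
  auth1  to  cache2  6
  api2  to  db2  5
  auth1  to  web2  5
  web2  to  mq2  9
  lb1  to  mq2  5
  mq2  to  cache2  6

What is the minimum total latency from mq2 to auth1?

12

Comparing a few candidate routes:
mq2 - web2 - auth1: 9 + 5 = 14
mq2 - db2 - cache2 - auth1: 2 + 9 + 6 = 17
mq2 - web2 - cache2 - auth1: 9 + 8 + 6 = 23
mq2 - cache2 - web2 - auth1: 6 + 8 + 5 = 19
mq2 - db2 - cache2 - web2 - auth1: 2 + 9 + 8 + 5 = 24
mq2 - cache2 - auth1: 6 + 6 = 12
The minimum is 12 ms.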